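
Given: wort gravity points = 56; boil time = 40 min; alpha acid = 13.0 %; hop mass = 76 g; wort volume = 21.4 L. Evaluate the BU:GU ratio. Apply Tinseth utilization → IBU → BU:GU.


U = 1.65·0.000125^(GP/1000)·(1−e^(−0.04t))/4.15;  IBU = (α/100)·m·U·1000/V;  BU:GU = IBU/GP
U = 1.65·0.000125^(56/1000)·(1−e^(−0.04·40))/4.15 = 0.1918
IBU = (13.0/100)·76·0.1918·1000/21.4 = 88.5656
BU:GU = 88.5656/56

1.5815


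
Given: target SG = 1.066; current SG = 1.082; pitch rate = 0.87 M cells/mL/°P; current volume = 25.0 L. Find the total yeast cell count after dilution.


V_w = V·((SG_c−1)/(SG_t−1)−1);  °P = 259 − 259/SG_t;  cells = rate·(V+V_w)·°P
V_w = 25.0·((1.082−1)/(1.066−1)−1) = 6.0606
V_final = 25.0 + 6.0606 = 31.0606
°P = 259 − 259/1.066 = 16.0356
cells = 0.87·31.0606·16.0356

433.3269 billion cells


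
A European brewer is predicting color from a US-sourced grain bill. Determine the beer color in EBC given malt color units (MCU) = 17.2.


SRM = 1.4922·MCU^0.6859;  EBC = SRM·1.97
SRM = 1.4922·17.2^0.6859 = 10.5021
EBC = 10.5021·1.97

20.6891 EBC


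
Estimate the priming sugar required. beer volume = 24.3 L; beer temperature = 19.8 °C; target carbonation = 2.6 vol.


residual = 14.695·(0.01821 + 0.09011·e^(−0.04·T));  sugar = (target − residual)·4.0·V
residual = 14.695·(0.01821 + 0.09011·e^(−0.04·19.8)) = 0.8674
sugar = (2.6 − 0.8674)·4.0·24.3

168.4125 g


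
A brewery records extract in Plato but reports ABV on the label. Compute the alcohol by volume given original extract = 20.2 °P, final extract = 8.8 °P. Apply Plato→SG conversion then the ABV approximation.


SG = 259/(259 − P);  ABV = (OG − FG)·131.25
OG = 259/(259 − 20.2) = 1.0846
FG = 259/(259 − 8.8) = 1.0352
ABV = (1.0846 − 1.0352)·131.25

6.4861 % ABV


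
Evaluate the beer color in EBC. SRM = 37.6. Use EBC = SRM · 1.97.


EBC = 37.6 · 1.97

74.0720 EBC


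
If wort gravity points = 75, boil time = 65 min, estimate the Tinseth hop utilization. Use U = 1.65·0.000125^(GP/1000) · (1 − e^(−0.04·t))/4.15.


bigness = 1.65·0.000125^(75/1000) = 0.8409
boil_factor = (1 − e^(−0.04·65))/4.15 = 0.2231
U = 0.8409 · 0.2231

0.1876


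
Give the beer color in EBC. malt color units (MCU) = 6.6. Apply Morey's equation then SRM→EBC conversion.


SRM = 1.4922·MCU^0.6859;  EBC = SRM·1.97
SRM = 1.4922·6.6^0.6859 = 5.4444
EBC = 5.4444·1.97

10.7255 EBC


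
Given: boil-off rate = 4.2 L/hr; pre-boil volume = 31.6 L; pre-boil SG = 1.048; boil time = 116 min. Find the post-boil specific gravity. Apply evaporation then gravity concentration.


V_post = V_pre − rate·(t/60);  SG_post = 1 + (SG_pre−1)·V_pre/V_post
V_post = 31.6 − 4.2·(116/60) = 23.4800
SG_post = 1 + (1.048 − 1)·31.6/23.4800

1.0646


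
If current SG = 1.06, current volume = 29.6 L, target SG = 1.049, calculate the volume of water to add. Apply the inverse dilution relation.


V_water = V·((SG_curr − 1)/(SG_target − 1) − 1)
V_water = 29.6·((1.06 − 1)/(1.049 − 1) − 1)

6.6449 L


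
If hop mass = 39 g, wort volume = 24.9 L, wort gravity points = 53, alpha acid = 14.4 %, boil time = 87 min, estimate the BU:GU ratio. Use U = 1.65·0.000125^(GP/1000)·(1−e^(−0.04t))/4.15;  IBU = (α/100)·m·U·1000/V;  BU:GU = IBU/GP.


U = 1.65·0.000125^(53/1000)·(1−e^(−0.04·87))/4.15 = 0.2393
IBU = (14.4/100)·39·0.2393·1000/24.9 = 53.9771
BU:GU = 53.9771/53

1.0184


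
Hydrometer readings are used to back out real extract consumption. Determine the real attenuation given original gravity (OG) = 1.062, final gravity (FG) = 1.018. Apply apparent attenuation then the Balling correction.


AA = (OG−FG)/(OG−1)·100;  RA = AA·0.8192
AA = (1.062 − 1.018)/(1.062 − 1)·100 = 70.9677
RA = 70.9677·0.8192

58.1368 %


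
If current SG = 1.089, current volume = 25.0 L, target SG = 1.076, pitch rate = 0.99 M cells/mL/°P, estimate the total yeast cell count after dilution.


V_w = V·((SG_c−1)/(SG_t−1)−1);  °P = 259 − 259/SG_t;  cells = rate·(V+V_w)·°P
V_w = 25.0·((1.089−1)/(1.076−1)−1) = 4.2763
V_final = 25.0 + 4.2763 = 29.2763
°P = 259 − 259/1.076 = 18.2937
cells = 0.99·29.2763·18.2937

530.2158 billion cells


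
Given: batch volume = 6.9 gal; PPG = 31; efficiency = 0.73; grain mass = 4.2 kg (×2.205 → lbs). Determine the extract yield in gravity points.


points = lbs × PPG × eff / vol
lbs = 4.2 × 2.205 = 9.2610
points = 9.2610 × 31 × 0.73 / 6.9

30.3734 points


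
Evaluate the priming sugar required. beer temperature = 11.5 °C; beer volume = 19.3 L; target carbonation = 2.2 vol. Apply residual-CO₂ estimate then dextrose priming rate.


residual = 14.695·(0.01821 + 0.09011·e^(−0.04·T));  sugar = (target − residual)·4.0·V
residual = 14.695·(0.01821 + 0.09011·e^(−0.04·11.5)) = 1.1035
sugar = (2.2 − 1.1035)·4.0·19.3

84.6482 g


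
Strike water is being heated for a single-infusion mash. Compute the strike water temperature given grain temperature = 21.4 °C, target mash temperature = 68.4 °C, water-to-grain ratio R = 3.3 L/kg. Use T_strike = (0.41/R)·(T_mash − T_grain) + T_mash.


T_strike = (0.41/3.3)·(68.4 − 21.4) + 68.4

74.2394 °C


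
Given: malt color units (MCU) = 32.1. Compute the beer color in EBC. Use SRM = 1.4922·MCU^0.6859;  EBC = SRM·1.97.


SRM = 1.4922·32.1^0.6859 = 16.1116
EBC = 16.1116·1.97

31.7399 EBC


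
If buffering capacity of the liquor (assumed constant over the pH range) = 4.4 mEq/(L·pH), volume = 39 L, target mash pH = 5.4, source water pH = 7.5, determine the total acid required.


acid = buffering capacity · (pH_source − pH_target) · V
acid = 4.4 · (7.5 − 5.4) · 39

360.3600 mEq


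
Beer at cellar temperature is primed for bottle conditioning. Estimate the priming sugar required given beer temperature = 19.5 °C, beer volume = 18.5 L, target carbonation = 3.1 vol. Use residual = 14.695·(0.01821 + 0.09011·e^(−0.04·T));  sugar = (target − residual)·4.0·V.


residual = 14.695·(0.01821 + 0.09011·e^(−0.04·19.5)) = 0.8746
sugar = (3.1 − 0.8746)·4.0·18.5

164.6795 g


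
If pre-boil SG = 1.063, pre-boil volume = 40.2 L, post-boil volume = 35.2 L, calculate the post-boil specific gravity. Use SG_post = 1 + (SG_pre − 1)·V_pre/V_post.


pts_pre = (1.063 − 1)·1000 = 63.0000
pts_post = 63.0000·40.2/35.2 = 71.9489
SG_post = 1 + 71.9489/1000

1.0719


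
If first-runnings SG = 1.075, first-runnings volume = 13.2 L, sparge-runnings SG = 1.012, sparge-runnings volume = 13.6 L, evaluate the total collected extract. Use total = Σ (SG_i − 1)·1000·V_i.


first = (1.075 − 1)·1000·13.2 = 990.0000
sparge = (1.012 − 1)·1000·13.6 = 163.2000
total = 990.0000 + 163.2000

1153.2000 gravity·L


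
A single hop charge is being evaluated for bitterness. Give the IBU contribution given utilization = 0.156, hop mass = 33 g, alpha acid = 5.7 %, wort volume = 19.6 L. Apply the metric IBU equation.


IBU = (α/100)·mass·U·1000 / V
IBU = (5.7/100)·33·0.156·1000 / 19.6

14.9712 IBU


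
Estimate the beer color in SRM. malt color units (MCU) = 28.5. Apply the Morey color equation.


SRM = 1.4922 · MCU^0.6859
SRM = 1.4922 · 28.5^0.6859

14.8493 SRM


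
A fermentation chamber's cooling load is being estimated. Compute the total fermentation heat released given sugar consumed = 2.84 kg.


Q = m_sugar · 590 kJ/kg
Q = 2.84 · 590

1675.6000 kJ


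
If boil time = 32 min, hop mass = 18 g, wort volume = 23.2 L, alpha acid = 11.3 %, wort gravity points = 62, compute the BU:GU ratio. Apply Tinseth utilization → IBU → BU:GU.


U = 1.65·0.000125^(GP/1000)·(1−e^(−0.04t))/4.15;  IBU = (α/100)·m·U·1000/V;  BU:GU = IBU/GP
U = 1.65·0.000125^(62/1000)·(1−e^(−0.04·32))/4.15 = 0.1644
IBU = (11.3/100)·18·0.1644·1000/23.2 = 14.4152
BU:GU = 14.4152/62

0.2325


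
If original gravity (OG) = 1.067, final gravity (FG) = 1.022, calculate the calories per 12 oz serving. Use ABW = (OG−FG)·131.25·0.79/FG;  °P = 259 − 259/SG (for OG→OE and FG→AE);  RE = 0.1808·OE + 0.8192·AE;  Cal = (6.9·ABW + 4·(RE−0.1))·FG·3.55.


ABW = (1.067 − 1.022)·131.25·0.79/1.022 = 4.5655
OE = 259 − 259/1.067 = 16.2634 °P
AE = 259 − 259/1.022 = 5.5753 °P
RE = 0.1808·16.2634 + 0.8192·5.5753 = 7.5077 °P
Cal = (6.9·4.5655 + 4·(7.5077−0.1))·1.022·3.55

221.7962 kcal


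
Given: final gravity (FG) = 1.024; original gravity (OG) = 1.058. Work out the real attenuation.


AA = (OG−FG)/(OG−1)·100;  RA = AA·0.8192
AA = (1.058 − 1.024)/(1.058 − 1)·100 = 58.6207
RA = 58.6207·0.8192

48.0221 %


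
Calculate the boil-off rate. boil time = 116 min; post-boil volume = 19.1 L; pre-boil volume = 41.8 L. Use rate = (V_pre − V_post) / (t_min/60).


rate = (41.8 − 19.1) / (116/60)

11.7414 L/hr


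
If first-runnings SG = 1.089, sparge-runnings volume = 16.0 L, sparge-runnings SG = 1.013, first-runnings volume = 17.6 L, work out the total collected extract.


total = Σ (SG_i − 1)·1000·V_i
first = (1.089 − 1)·1000·17.6 = 1566.4000
sparge = (1.013 − 1)·1000·16.0 = 208.0000
total = 1566.4000 + 208.0000

1774.4000 gravity·L


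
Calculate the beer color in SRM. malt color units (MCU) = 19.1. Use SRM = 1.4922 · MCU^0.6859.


SRM = 1.4922 · 19.1^0.6859

11.2846 SRM


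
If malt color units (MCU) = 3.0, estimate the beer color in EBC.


SRM = 1.4922·MCU^0.6859;  EBC = SRM·1.97
SRM = 1.4922·3.0^0.6859 = 3.1702
EBC = 3.1702·1.97

6.2453 EBC


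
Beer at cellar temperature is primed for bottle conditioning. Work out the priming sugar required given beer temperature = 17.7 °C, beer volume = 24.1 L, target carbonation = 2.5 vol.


residual = 14.695·(0.01821 + 0.09011·e^(−0.04·T));  sugar = (target − residual)·4.0·V
residual = 14.695·(0.01821 + 0.09011·e^(−0.04·17.7)) = 0.9199
sugar = (2.5 − 0.9199)·4.0·24.1

152.3199 g


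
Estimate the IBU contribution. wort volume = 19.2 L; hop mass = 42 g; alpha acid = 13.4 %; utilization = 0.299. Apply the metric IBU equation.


IBU = (α/100)·mass·U·1000 / V
IBU = (13.4/100)·42·0.299·1000 / 19.2

87.6444 IBU


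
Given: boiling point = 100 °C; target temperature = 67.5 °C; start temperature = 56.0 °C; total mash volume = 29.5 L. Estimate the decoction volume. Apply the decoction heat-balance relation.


V_dec = V_total·(T_target − T_start)/(T_boil − T_start)
V_dec = 29.5·(67.5 − 56.0)/(100 − 56.0)

7.7102 L


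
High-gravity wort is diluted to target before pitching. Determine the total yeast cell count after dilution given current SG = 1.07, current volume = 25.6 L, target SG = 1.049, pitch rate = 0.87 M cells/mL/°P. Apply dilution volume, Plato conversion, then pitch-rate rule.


V_w = V·((SG_c−1)/(SG_t−1)−1);  °P = 259 − 259/SG_t;  cells = rate·(V+V_w)·°P
V_w = 25.6·((1.07−1)/(1.049−1)−1) = 10.9714
V_final = 25.6 + 10.9714 = 36.5714
°P = 259 − 259/1.049 = 12.0982
cells = 0.87·36.5714·12.0982

384.9298 billion cells


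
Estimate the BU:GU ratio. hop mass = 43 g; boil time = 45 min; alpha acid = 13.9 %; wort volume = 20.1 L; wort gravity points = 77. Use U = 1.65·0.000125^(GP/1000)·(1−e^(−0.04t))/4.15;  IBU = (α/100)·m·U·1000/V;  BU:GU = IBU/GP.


U = 1.65·0.000125^(77/1000)·(1−e^(−0.04·45))/4.15 = 0.1661
IBU = (13.9/100)·43·0.1661·1000/20.1 = 49.3988
BU:GU = 49.3988/77

0.6415


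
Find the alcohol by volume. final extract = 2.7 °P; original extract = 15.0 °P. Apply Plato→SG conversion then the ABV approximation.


SG = 259/(259 − P);  ABV = (OG − FG)·131.25
OG = 259/(259 − 15.0) = 1.0615
FG = 259/(259 − 2.7) = 1.0105
ABV = (1.0615 − 1.0105)·131.25

6.6860 % ABV


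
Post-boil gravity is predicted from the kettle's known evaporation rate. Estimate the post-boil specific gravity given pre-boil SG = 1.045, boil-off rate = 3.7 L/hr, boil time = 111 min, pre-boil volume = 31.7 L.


V_post = V_pre − rate·(t/60);  SG_post = 1 + (SG_pre−1)·V_pre/V_post
V_post = 31.7 − 3.7·(111/60) = 24.8550
SG_post = 1 + (1.045 − 1)·31.7/24.8550

1.0574


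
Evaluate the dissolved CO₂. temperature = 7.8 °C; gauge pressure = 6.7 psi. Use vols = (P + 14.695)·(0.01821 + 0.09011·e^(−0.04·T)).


vols = (6.7 + 14.695)·(0.01821 + 0.09011·e^(−0.04·7.8))

1.8008 volumes


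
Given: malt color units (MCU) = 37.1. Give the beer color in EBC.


SRM = 1.4922·MCU^0.6859;  EBC = SRM·1.97
SRM = 1.4922·37.1^0.6859 = 17.7935
EBC = 17.7935·1.97

35.0531 EBC


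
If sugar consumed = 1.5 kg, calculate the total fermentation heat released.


Q = m_sugar · 590 kJ/kg
Q = 1.5 · 590

885.0000 kJ


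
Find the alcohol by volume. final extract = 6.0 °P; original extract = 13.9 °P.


SG = 259/(259 − P);  ABV = (OG − FG)·131.25
OG = 259/(259 − 13.9) = 1.0567
FG = 259/(259 − 6.0) = 1.0237
ABV = (1.0567 − 1.0237)·131.25

4.3307 % ABV


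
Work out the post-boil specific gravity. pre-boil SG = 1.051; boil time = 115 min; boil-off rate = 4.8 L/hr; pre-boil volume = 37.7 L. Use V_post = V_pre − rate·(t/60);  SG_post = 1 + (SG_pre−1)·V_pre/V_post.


V_post = 37.7 − 4.8·(115/60) = 28.5000
SG_post = 1 + (1.051 − 1)·37.7/28.5000

1.0675


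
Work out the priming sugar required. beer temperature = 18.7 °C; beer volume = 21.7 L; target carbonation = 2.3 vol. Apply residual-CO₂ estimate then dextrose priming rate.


residual = 14.695·(0.01821 + 0.09011·e^(−0.04·T));  sugar = (target − residual)·4.0·V
residual = 14.695·(0.01821 + 0.09011·e^(−0.04·18.7)) = 0.8943
sugar = (2.3 − 0.8943)·4.0·21.7

122.0113 g


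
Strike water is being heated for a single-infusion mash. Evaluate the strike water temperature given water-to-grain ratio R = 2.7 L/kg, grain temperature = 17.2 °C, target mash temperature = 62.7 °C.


T_strike = (0.41/R)·(T_mash − T_grain) + T_mash
T_strike = (0.41/2.7)·(62.7 − 17.2) + 62.7

69.6093 °C


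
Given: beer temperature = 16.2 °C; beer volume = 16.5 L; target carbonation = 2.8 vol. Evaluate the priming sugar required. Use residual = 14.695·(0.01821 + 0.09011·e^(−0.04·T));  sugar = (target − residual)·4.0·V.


residual = 14.695·(0.01821 + 0.09011·e^(−0.04·16.2)) = 0.9603
sugar = (2.8 − 0.9603)·4.0·16.5

121.4231 g


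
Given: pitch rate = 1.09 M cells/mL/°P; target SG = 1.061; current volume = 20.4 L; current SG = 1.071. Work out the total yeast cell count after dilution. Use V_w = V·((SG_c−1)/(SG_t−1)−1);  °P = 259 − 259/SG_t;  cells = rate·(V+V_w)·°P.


V_w = 20.4·((1.071−1)/(1.061−1)−1) = 3.3443
V_final = 20.4 + 3.3443 = 23.7443
°P = 259 − 259/1.061 = 14.8907
cells = 1.09·23.7443·14.8907

385.3891 billion cells


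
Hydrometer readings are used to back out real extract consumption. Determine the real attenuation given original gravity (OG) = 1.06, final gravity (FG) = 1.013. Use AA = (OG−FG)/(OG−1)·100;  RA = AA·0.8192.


AA = (1.06 − 1.013)/(1.06 − 1)·100 = 78.3333
RA = 78.3333·0.8192

64.1707 %


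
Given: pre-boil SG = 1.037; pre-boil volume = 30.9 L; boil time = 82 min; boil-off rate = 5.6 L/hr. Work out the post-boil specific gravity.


V_post = V_pre − rate·(t/60);  SG_post = 1 + (SG_pre−1)·V_pre/V_post
V_post = 30.9 − 5.6·(82/60) = 23.2467
SG_post = 1 + (1.037 − 1)·30.9/23.2467

1.0492


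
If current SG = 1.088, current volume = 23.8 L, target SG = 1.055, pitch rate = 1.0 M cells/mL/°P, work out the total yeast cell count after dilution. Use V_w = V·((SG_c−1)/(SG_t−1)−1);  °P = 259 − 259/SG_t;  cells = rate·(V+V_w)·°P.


V_w = 23.8·((1.088−1)/(1.055−1)−1) = 14.2800
V_final = 23.8 + 14.2800 = 38.0800
°P = 259 − 259/1.055 = 13.5024
cells = 1.0·38.0800·13.5024

514.1702 billion cells


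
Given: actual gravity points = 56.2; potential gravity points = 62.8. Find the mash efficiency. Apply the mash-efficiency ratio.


efficiency = actual / potential × 100
efficiency = 56.2 / 62.8 × 100

89.4904 %


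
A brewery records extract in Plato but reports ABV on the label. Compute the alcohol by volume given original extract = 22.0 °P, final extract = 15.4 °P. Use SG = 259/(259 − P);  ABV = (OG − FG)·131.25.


OG = 259/(259 − 22.0) = 1.0928
FG = 259/(259 − 15.4) = 1.0632
ABV = (1.0928 − 1.0632)·131.25

3.8861 % ABV


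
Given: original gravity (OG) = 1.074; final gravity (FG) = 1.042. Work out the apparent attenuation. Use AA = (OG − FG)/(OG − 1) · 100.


AA = (1.074 − 1.042)/(1.074 − 1) · 100

43.2432 %


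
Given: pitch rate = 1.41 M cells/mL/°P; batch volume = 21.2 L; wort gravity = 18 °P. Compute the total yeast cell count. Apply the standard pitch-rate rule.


cells (billions) = rate · V_L · °P
cells = 1.41 · 21.2 · 18

538.0560 billion cells


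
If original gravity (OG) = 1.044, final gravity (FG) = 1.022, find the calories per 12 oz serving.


ABW = (OG−FG)·131.25·0.79/FG;  °P = 259 − 259/SG (for OG→OE and FG→AE);  RE = 0.1808·OE + 0.8192·AE;  Cal = (6.9·ABW + 4·(RE−0.1))·FG·3.55
ABW = (1.044 − 1.022)·131.25·0.79/1.022 = 2.2320
OE = 259 − 259/1.044 = 10.9157 °P
AE = 259 − 259/1.022 = 5.5753 °P
RE = 0.1808·10.9157 + 0.8192·5.5753 = 6.5409 °P
Cal = (6.9·2.2320 + 4·(6.5409−0.1))·1.022·3.55

149.3488 kcal


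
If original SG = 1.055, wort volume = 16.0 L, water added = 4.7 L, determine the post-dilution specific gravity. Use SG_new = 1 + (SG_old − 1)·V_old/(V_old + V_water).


pts = (1.055 − 1)·1000·16.0/(16.0 + 4.7) = 42.5121
SG_new = 1 + 42.5121/1000

1.0425


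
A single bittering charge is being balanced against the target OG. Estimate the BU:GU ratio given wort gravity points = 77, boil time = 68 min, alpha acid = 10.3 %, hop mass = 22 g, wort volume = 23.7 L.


U = 1.65·0.000125^(GP/1000)·(1−e^(−0.04t))/4.15;  IBU = (α/100)·m·U·1000/V;  BU:GU = IBU/GP
U = 1.65·0.000125^(77/1000)·(1−e^(−0.04·68))/4.15 = 0.1859
IBU = (10.3/100)·22·0.1859·1000/23.7 = 17.7752
BU:GU = 17.7752/77

0.2308


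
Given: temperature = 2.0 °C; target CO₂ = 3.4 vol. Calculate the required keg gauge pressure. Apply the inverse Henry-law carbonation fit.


psi = vols/(0.01821 + 0.09011·e^(−0.04·T)) − 14.695
psi = 3.4/(0.01821 + 0.09011·e^(−0.04·2.0)) − 14.695

18.8382 psi


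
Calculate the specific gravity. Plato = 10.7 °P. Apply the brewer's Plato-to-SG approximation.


SG = 259/(259 − P)
SG = 259/(259 − 10.7)

1.0431


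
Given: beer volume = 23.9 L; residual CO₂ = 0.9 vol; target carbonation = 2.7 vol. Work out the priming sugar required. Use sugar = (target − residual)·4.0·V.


sugar = (2.7 − 0.9)·4.0·23.9

172.0800 g


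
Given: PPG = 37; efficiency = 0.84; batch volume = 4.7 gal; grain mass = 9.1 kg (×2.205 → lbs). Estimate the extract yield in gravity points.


points = lbs × PPG × eff / vol
lbs = 9.1 × 2.205 = 20.0655
points = 20.0655 × 37 × 0.84 / 4.7

132.6885 points


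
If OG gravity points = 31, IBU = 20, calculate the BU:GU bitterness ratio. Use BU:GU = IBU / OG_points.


BU:GU = 20 / 31

0.6452


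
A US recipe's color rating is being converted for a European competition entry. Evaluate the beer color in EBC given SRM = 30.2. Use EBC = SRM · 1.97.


EBC = 30.2 · 1.97

59.4940 EBC


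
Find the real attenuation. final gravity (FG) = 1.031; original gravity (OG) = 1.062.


AA = (OG−FG)/(OG−1)·100;  RA = AA·0.8192
AA = (1.062 − 1.031)/(1.062 − 1)·100 = 50.0000
RA = 50.0000·0.8192

40.9600 %


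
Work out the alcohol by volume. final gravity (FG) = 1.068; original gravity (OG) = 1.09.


ABV = (OG − FG) · 131.25
ABV = (1.09 − 1.068) · 131.25

2.8875 % ABV


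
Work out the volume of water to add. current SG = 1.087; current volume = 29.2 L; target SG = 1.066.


V_water = V·((SG_curr − 1)/(SG_target − 1) − 1)
V_water = 29.2·((1.087 − 1)/(1.066 − 1) − 1)

9.2909 L


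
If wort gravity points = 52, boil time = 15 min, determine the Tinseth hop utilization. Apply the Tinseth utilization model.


U = 1.65·0.000125^(GP/1000) · (1 − e^(−0.04·t))/4.15
bigness = 1.65·0.000125^(52/1000) = 1.0340
boil_factor = (1 − e^(−0.04·15))/4.15 = 0.1087
U = 1.0340 · 0.1087

0.1124


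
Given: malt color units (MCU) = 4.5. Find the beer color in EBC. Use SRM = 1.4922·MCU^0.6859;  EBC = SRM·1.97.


SRM = 1.4922·4.5^0.6859 = 4.1866
EBC = 4.1866·1.97

8.2477 EBC


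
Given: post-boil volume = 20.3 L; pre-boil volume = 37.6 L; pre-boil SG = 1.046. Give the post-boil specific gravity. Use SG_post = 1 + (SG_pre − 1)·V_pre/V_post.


pts_pre = (1.046 − 1)·1000 = 46.0000
pts_post = 46.0000·37.6/20.3 = 85.2020
SG_post = 1 + 85.2020/1000

1.0852


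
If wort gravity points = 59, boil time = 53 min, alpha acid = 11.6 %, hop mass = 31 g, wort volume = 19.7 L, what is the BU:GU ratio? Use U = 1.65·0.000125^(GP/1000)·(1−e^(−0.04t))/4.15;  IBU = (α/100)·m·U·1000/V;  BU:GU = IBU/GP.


U = 1.65·0.000125^(59/1000)·(1−e^(−0.04·53))/4.15 = 0.2059
IBU = (11.6/100)·31·0.2059·1000/19.7 = 37.5815
BU:GU = 37.5815/59

0.6370


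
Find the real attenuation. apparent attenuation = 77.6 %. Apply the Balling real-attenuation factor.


RA = AA · 0.8192
RA = 77.6 · 0.8192

63.5699 %


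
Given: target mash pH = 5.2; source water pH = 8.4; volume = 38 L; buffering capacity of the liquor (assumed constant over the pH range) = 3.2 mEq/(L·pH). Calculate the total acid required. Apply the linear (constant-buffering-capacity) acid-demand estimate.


acid = buffering capacity · (pH_source − pH_target) · V
acid = 3.2 · (8.4 − 5.2) · 38

389.1200 mEq


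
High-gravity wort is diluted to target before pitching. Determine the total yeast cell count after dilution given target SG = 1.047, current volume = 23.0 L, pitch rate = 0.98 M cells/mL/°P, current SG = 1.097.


V_w = V·((SG_c−1)/(SG_t−1)−1);  °P = 259 − 259/SG_t;  cells = rate·(V+V_w)·°P
V_w = 23.0·((1.097−1)/(1.047−1)−1) = 24.4681
V_final = 23.0 + 24.4681 = 47.4681
°P = 259 − 259/1.047 = 11.6266
cells = 0.98·47.4681·11.6266

540.8524 billion cells


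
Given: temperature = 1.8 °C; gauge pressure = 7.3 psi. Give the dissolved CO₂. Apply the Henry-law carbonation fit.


vols = (P + 14.695)·(0.01821 + 0.09011·e^(−0.04·T))
vols = (7.3 + 14.695)·(0.01821 + 0.09011·e^(−0.04·1.8))

2.2448 volumes


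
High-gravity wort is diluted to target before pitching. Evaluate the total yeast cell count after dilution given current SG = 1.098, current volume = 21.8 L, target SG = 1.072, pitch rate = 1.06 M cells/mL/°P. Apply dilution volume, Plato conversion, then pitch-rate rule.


V_w = V·((SG_c−1)/(SG_t−1)−1);  °P = 259 − 259/SG_t;  cells = rate·(V+V_w)·°P
V_w = 21.8·((1.098−1)/(1.072−1)−1) = 7.8722
V_final = 21.8 + 7.8722 = 29.6722
°P = 259 − 259/1.072 = 17.3955
cells = 1.06·29.6722·17.3955

547.1336 billion cells


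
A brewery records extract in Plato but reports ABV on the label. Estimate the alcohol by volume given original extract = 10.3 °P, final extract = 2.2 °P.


SG = 259/(259 − P);  ABV = (OG − FG)·131.25
OG = 259/(259 − 10.3) = 1.0414
FG = 259/(259 − 2.2) = 1.0086
ABV = (1.0414 − 1.0086)·131.25

4.3114 % ABV


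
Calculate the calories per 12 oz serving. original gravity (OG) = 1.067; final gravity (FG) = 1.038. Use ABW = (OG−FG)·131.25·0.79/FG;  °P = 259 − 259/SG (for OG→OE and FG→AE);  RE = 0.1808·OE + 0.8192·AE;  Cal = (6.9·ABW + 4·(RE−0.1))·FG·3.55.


ABW = (1.067 − 1.038)·131.25·0.79/1.038 = 2.8969
OE = 259 − 259/1.067 = 16.2634 °P
AE = 259 − 259/1.038 = 9.4817 °P
RE = 0.1808·16.2634 + 0.8192·9.4817 = 10.7078 °P
Cal = (6.9·2.8969 + 4·(10.7078−0.1))·1.038·3.55

230.0100 kcal


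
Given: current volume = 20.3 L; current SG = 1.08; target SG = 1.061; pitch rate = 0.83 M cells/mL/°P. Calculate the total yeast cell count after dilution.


V_w = V·((SG_c−1)/(SG_t−1)−1);  °P = 259 − 259/SG_t;  cells = rate·(V+V_w)·°P
V_w = 20.3·((1.08−1)/(1.061−1)−1) = 6.3230
V_final = 20.3 + 6.3230 = 26.6230
°P = 259 − 259/1.061 = 14.8907
cells = 0.83·26.6230·14.8907

329.0398 billion cells


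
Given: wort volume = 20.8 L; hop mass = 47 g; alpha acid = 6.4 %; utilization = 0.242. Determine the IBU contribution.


IBU = (α/100)·mass·U·1000 / V
IBU = (6.4/100)·47·0.242·1000 / 20.8

34.9969 IBU


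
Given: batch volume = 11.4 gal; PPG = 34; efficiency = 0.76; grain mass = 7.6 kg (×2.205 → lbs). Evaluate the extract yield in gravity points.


points = lbs × PPG × eff / vol
lbs = 7.6 × 2.205 = 16.7580
points = 16.7580 × 34 × 0.76 / 11.4

37.9848 points


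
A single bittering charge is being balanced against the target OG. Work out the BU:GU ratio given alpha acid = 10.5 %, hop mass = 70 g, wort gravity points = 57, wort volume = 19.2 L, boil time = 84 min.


U = 1.65·0.000125^(GP/1000)·(1−e^(−0.04t))/4.15;  IBU = (α/100)·m·U·1000/V;  BU:GU = IBU/GP
U = 1.65·0.000125^(57/1000)·(1−e^(−0.04·84))/4.15 = 0.2299
IBU = (10.5/100)·70·0.2299·1000/19.2 = 88.0222
BU:GU = 88.0222/57

1.5442


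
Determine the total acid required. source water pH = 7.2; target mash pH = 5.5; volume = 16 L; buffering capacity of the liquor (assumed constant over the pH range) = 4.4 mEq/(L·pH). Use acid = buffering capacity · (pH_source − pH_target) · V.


acid = 4.4 · (7.2 − 5.5) · 16

119.6800 mEq


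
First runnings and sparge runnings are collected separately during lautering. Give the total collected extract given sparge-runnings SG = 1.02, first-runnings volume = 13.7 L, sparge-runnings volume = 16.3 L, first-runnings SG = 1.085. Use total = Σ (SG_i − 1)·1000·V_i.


first = (1.085 − 1)·1000·13.7 = 1164.5000
sparge = (1.02 − 1)·1000·16.3 = 326.0000
total = 1164.5000 + 326.0000

1490.5000 gravity·L


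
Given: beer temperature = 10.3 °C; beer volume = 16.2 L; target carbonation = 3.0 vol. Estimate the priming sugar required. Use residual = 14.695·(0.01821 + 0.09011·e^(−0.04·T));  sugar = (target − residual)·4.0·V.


residual = 14.695·(0.01821 + 0.09011·e^(−0.04·10.3)) = 1.1446
sugar = (3.0 − 1.1446)·4.0·16.2

120.2284 g


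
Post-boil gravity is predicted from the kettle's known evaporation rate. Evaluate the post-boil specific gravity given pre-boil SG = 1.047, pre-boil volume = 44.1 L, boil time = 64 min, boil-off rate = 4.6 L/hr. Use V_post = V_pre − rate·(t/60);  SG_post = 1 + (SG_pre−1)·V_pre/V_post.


V_post = 44.1 − 4.6·(64/60) = 39.1933
SG_post = 1 + (1.047 − 1)·44.1/39.1933

1.0529


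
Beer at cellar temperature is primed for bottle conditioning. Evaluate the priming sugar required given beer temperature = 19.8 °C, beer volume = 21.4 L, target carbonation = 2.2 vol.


residual = 14.695·(0.01821 + 0.09011·e^(−0.04·T));  sugar = (target − residual)·4.0·V
residual = 14.695·(0.01821 + 0.09011·e^(−0.04·19.8)) = 0.8674
sugar = (2.2 − 0.8674)·4.0·21.4

114.0739 g


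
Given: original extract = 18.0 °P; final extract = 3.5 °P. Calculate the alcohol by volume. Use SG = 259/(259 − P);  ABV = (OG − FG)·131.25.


OG = 259/(259 − 18.0) = 1.0747
FG = 259/(259 − 3.5) = 1.0137
ABV = (1.0747 − 1.0137)·131.25

8.0050 % ABV


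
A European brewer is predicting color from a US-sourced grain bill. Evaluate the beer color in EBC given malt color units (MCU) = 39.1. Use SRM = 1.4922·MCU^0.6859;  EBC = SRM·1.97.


SRM = 1.4922·39.1^0.6859 = 18.4460
EBC = 18.4460·1.97

36.3385 EBC


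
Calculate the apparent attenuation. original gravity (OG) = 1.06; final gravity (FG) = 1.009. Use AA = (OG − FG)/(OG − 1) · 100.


AA = (1.06 − 1.009)/(1.06 − 1) · 100

85.0000 %


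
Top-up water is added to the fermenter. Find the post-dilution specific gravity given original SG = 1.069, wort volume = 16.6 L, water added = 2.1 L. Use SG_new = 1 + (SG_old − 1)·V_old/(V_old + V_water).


pts = (1.069 − 1)·1000·16.6/(16.6 + 2.1) = 61.2513
SG_new = 1 + 61.2513/1000

1.0613


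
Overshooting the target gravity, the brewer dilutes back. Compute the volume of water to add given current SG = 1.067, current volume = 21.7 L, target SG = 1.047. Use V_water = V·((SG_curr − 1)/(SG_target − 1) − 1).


V_water = 21.7·((1.067 − 1)/(1.047 − 1) − 1)

9.2340 L


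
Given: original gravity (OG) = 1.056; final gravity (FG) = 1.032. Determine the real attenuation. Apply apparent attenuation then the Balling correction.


AA = (OG−FG)/(OG−1)·100;  RA = AA·0.8192
AA = (1.056 − 1.032)/(1.056 − 1)·100 = 42.8571
RA = 42.8571·0.8192

35.1086 %


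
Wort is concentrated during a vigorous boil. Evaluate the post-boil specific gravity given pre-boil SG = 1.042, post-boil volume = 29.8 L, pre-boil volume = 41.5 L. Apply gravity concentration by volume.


SG_post = 1 + (SG_pre − 1)·V_pre/V_post
pts_pre = (1.042 − 1)·1000 = 42.0000
pts_post = 42.0000·41.5/29.8 = 58.4899
SG_post = 1 + 58.4899/1000

1.0585


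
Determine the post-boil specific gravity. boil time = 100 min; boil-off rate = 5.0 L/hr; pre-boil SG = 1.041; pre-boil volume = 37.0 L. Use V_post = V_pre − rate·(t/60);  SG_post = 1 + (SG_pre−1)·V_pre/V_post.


V_post = 37.0 − 5.0·(100/60) = 28.6667
SG_post = 1 + (1.041 − 1)·37.0/28.6667

1.0529


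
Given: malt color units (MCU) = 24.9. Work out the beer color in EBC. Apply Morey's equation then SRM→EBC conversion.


SRM = 1.4922·MCU^0.6859;  EBC = SRM·1.97
SRM = 1.4922·24.9^0.6859 = 13.5357
EBC = 13.5357·1.97

26.6653 EBC


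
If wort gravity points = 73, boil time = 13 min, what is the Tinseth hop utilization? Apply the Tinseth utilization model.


U = 1.65·0.000125^(GP/1000) · (1 − e^(−0.04·t))/4.15
bigness = 1.65·0.000125^(73/1000) = 0.8562
boil_factor = (1 − e^(−0.04·13))/4.15 = 0.0977
U = 0.8562 · 0.0977

0.0837


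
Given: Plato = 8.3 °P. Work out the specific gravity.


SG = 259/(259 − P)
SG = 259/(259 − 8.3)

1.0331


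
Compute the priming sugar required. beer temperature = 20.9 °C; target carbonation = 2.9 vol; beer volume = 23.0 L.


residual = 14.695·(0.01821 + 0.09011·e^(−0.04·T));  sugar = (target − residual)·4.0·V
residual = 14.695·(0.01821 + 0.09011·e^(−0.04·20.9)) = 0.8415
sugar = (2.9 − 0.8415)·4.0·23.0

189.3780 g


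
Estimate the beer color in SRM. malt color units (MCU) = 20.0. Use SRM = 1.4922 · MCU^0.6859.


SRM = 1.4922 · 20.0^0.6859

11.6467 SRM


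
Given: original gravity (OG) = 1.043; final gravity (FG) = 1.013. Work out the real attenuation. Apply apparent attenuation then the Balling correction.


AA = (OG−FG)/(OG−1)·100;  RA = AA·0.8192
AA = (1.043 − 1.013)/(1.043 − 1)·100 = 69.7674
RA = 69.7674·0.8192

57.1535 %


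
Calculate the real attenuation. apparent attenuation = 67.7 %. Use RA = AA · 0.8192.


RA = 67.7 · 0.8192

55.4598 %


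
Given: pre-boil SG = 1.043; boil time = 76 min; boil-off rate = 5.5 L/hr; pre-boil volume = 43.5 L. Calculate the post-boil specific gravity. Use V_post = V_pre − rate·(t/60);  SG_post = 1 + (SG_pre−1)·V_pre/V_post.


V_post = 43.5 − 5.5·(76/60) = 36.5333
SG_post = 1 + (1.043 − 1)·43.5/36.5333

1.0512


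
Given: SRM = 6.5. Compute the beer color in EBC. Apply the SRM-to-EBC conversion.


EBC = SRM · 1.97
EBC = 6.5 · 1.97

12.8050 EBC


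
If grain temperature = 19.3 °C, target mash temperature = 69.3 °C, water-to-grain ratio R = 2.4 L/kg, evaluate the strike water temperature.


T_strike = (0.41/R)·(T_mash − T_grain) + T_mash
T_strike = (0.41/2.4)·(69.3 − 19.3) + 69.3

77.8417 °C


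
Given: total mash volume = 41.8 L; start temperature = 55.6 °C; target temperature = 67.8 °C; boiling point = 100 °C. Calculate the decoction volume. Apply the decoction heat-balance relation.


V_dec = V_total·(T_target − T_start)/(T_boil − T_start)
V_dec = 41.8·(67.8 − 55.6)/(100 − 55.6)

11.4856 L


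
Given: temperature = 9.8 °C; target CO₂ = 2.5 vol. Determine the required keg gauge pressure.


psi = vols/(0.01821 + 0.09011·e^(−0.04·T)) − 14.695
psi = 2.5/(0.01821 + 0.09011·e^(−0.04·9.8)) − 14.695

16.9115 psi


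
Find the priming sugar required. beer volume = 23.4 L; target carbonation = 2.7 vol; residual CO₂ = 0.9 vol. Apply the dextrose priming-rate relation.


sugar = (target − residual)·4.0·V
sugar = (2.7 − 0.9)·4.0·23.4

168.4800 g


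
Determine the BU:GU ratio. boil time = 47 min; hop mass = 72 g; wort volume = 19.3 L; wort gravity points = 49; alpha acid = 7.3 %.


U = 1.65·0.000125^(GP/1000)·(1−e^(−0.04t))/4.15;  IBU = (α/100)·m·U·1000/V;  BU:GU = IBU/GP
U = 1.65·0.000125^(49/1000)·(1−e^(−0.04·47))/4.15 = 0.2169
IBU = (7.3/100)·72·0.2169·1000/19.3 = 59.0712
BU:GU = 59.0712/49

1.2055


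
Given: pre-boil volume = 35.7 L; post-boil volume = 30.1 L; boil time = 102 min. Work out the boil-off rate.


rate = (V_pre − V_post) / (t_min/60)
rate = (35.7 − 30.1) / (102/60)

3.2941 L/hr


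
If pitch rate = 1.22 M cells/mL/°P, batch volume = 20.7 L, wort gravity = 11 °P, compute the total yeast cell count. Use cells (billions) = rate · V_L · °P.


cells = 1.22 · 20.7 · 11

277.7940 billion cells


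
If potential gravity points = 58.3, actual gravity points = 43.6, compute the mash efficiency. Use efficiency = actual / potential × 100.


efficiency = 43.6 / 58.3 × 100

74.7856 %


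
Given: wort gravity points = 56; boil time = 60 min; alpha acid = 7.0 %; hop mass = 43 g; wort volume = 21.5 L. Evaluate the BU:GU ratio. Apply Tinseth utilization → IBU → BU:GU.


U = 1.65·0.000125^(GP/1000)·(1−e^(−0.04t))/4.15;  IBU = (α/100)·m·U·1000/V;  BU:GU = IBU/GP
U = 1.65·0.000125^(56/1000)·(1−e^(−0.04·60))/4.15 = 0.2186
IBU = (7.0/100)·43·0.2186·1000/21.5 = 30.5977
BU:GU = 30.5977/56

0.5464


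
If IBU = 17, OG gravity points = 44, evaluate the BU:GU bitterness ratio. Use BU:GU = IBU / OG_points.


BU:GU = 17 / 44

0.3864


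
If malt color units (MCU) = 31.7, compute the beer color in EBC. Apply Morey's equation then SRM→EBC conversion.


SRM = 1.4922·MCU^0.6859;  EBC = SRM·1.97
SRM = 1.4922·31.7^0.6859 = 15.9736
EBC = 15.9736·1.97

31.4680 EBC


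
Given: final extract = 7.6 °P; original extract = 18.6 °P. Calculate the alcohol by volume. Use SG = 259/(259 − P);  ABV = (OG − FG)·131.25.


OG = 259/(259 − 18.6) = 1.0774
FG = 259/(259 − 7.6) = 1.0302
ABV = (1.0774 − 1.0302)·131.25

6.1872 % ABV


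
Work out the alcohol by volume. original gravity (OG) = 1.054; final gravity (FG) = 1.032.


ABV = (OG − FG) · 131.25
ABV = (1.054 − 1.032) · 131.25

2.8875 % ABV


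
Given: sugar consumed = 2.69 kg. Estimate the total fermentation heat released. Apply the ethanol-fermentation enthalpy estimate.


Q = m_sugar · 590 kJ/kg
Q = 2.69 · 590

1587.1000 kJ


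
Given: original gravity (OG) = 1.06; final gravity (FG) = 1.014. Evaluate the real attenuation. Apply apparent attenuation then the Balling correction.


AA = (OG−FG)/(OG−1)·100;  RA = AA·0.8192
AA = (1.06 − 1.014)/(1.06 − 1)·100 = 76.6667
RA = 76.6667·0.8192

62.8053 %


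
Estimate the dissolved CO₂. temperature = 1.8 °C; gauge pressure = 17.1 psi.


vols = (P + 14.695)·(0.01821 + 0.09011·e^(−0.04·T))
vols = (17.1 + 14.695)·(0.01821 + 0.09011·e^(−0.04·1.8))

3.2450 volumes


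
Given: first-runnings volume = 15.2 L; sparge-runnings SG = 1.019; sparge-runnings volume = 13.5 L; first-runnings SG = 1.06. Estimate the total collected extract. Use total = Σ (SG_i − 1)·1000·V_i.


first = (1.06 − 1)·1000·15.2 = 912.0000
sparge = (1.019 − 1)·1000·13.5 = 256.5000
total = 912.0000 + 256.5000

1168.5000 gravity·L


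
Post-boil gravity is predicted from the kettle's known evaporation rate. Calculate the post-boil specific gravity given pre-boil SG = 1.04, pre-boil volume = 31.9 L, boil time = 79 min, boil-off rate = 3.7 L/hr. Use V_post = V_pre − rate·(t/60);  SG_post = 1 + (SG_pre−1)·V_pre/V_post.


V_post = 31.9 − 3.7·(79/60) = 27.0283
SG_post = 1 + (1.04 − 1)·31.9/27.0283

1.0472


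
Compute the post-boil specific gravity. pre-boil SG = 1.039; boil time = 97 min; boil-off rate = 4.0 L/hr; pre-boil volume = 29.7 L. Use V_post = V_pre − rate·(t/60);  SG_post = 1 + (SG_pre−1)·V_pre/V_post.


V_post = 29.7 − 4.0·(97/60) = 23.2333
SG_post = 1 + (1.039 − 1)·29.7/23.2333

1.0499


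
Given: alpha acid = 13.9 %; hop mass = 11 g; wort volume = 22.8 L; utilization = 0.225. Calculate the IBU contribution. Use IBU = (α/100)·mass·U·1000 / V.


IBU = (13.9/100)·11·0.225·1000 / 22.8

15.0888 IBU


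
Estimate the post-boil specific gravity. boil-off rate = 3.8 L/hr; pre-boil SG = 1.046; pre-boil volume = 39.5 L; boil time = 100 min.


V_post = V_pre − rate·(t/60);  SG_post = 1 + (SG_pre−1)·V_pre/V_post
V_post = 39.5 − 3.8·(100/60) = 33.1667
SG_post = 1 + (1.046 − 1)·39.5/33.1667

1.0548


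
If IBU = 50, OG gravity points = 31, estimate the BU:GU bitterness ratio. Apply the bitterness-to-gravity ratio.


BU:GU = IBU / OG_points
BU:GU = 50 / 31

1.6129


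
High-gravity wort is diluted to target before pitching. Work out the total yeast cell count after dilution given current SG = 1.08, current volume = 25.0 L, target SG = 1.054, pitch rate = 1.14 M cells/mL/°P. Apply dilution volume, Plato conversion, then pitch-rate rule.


V_w = V·((SG_c−1)/(SG_t−1)−1);  °P = 259 − 259/SG_t;  cells = rate·(V+V_w)·°P
V_w = 25.0·((1.08−1)/(1.054−1)−1) = 12.0370
V_final = 25.0 + 12.0370 = 37.0370
°P = 259 − 259/1.054 = 13.2694
cells = 1.14·37.0370·13.2694

560.2657 billion cells


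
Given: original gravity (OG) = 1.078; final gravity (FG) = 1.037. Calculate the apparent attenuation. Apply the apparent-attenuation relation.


AA = (OG − FG)/(OG − 1) · 100
AA = (1.078 − 1.037)/(1.078 − 1) · 100

52.5641 %


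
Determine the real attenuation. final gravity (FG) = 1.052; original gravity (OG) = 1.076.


AA = (OG−FG)/(OG−1)·100;  RA = AA·0.8192
AA = (1.076 − 1.052)/(1.076 − 1)·100 = 31.5789
RA = 31.5789·0.8192

25.8695 %


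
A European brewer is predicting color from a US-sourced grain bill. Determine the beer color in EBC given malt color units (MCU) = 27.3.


SRM = 1.4922·MCU^0.6859;  EBC = SRM·1.97
SRM = 1.4922·27.3^0.6859 = 14.4175
EBC = 14.4175·1.97

28.4025 EBC


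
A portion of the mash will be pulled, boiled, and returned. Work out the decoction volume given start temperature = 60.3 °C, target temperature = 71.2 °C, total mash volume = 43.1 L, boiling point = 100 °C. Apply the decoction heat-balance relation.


V_dec = V_total·(T_target − T_start)/(T_boil − T_start)
V_dec = 43.1·(71.2 − 60.3)/(100 − 60.3)

11.8335 L


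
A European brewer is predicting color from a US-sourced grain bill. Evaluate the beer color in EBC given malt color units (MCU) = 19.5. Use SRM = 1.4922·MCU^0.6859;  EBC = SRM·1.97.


SRM = 1.4922·19.5^0.6859 = 11.4462
EBC = 11.4462·1.97

22.5490 EBC


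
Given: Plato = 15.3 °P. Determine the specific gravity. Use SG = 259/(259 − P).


SG = 259/(259 − 15.3)

1.0628


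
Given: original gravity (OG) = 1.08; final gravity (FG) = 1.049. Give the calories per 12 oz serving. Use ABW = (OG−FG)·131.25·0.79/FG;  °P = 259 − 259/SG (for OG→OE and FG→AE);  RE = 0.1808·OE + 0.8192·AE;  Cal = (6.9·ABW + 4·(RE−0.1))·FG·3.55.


ABW = (1.08 − 1.049)·131.25·0.79/1.049 = 3.0642
OE = 259 − 259/1.08 = 19.1852 °P
AE = 259 − 259/1.049 = 12.0982 °P
RE = 0.1808·19.1852 + 0.8192·12.0982 = 13.3795 °P
Cal = (6.9·3.0642 + 4·(13.3795−0.1))·1.049·3.55

276.5436 kcal
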